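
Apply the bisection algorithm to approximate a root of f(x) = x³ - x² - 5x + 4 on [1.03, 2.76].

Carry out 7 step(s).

f(x) = x³ - x² - 5x + 4
Initial interval: [1.03, 2.76]

Iteration 1:
  c_1 = (1.030000 + 2.760000)/2 = 1.895000
  f(c_1) = f(1.895000) = -2.261033
  f(a) × f(c) ≥ 0, new interval: [1.895000, 2.760000]
Iteration 2:
  c_2 = (1.895000 + 2.760000)/2 = 2.327500
  f(c_2) = f(2.327500) = -0.446092
  f(a) × f(c) ≥ 0, new interval: [2.327500, 2.760000]
Iteration 3:
  c_3 = (2.327500 + 2.760000)/2 = 2.543750
  f(c_3) = f(2.543750) = 1.270338
  f(a) × f(c) < 0, new interval: [2.327500, 2.543750]
Iteration 4:
  c_4 = (2.327500 + 2.543750)/2 = 2.435625
  f(c_4) = f(2.435625) = 0.338389
  f(a) × f(c) < 0, new interval: [2.327500, 2.435625]
Iteration 5:
  c_5 = (2.327500 + 2.435625)/2 = 2.381562
  f(c_5) = f(2.381562) = -0.071811
  f(a) × f(c) ≥ 0, new interval: [2.381562, 2.435625]
Iteration 6:
  c_6 = (2.381562 + 2.435625)/2 = 2.408594
  f(c_6) = f(2.408594) = 0.128740
  f(a) × f(c) < 0, new interval: [2.381562, 2.408594]
Iteration 7:
  c_7 = (2.381562 + 2.408594)/2 = 2.395078
  f(c_7) = f(2.395078) = 0.027334
  f(a) × f(c) < 0, new interval: [2.381562, 2.395078]

After 7 iteration(s), the approximation is c_7 = 2.395078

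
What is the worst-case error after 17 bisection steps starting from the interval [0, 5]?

Bisection error bound: |error| ≤ (b-a)/2^n
|error| ≤ (5 - 0)/2^17 = 5/2^17
|error| ≤ 0.0000381470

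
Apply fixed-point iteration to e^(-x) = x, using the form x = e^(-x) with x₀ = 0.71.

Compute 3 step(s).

Equation: e^(-x) = x
Fixed-point form: x = e^(-x)
x₀ = 0.71

x_1 = g(0.710000) = 0.491644
x_2 = g(0.491644) = 0.611620
x_3 = g(0.611620) = 0.542471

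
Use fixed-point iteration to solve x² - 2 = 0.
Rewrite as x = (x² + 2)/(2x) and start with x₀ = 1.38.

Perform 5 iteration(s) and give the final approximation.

Equation: x² - 2 = 0
Fixed-point form: x = (x² + 2)/(2x)
x₀ = 1.38

x_1 = g(1.380000) = 1.414638
x_2 = g(1.414638) = 1.414214
x_3 = g(1.414214) = 1.414214
x_4 = g(1.414214) = 1.414214
x_5 = g(1.414214) = 1.414214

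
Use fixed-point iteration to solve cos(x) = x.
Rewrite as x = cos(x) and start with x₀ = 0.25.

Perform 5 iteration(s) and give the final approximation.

Equation: cos(x) = x
Fixed-point form: x = cos(x)
x₀ = 0.25

x_1 = g(0.250000) = 0.968912
x_2 = g(0.968912) = 0.566196
x_3 = g(0.566196) = 0.843947
x_4 = g(0.843947) = 0.664518
x_5 = g(0.664518) = 0.787214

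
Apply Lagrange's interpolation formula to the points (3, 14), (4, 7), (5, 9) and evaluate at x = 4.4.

Lagrange interpolation formula:
P(x) = Σ yᵢ × Lᵢ(x)
where Lᵢ(x) = Π_{j≠i} (x - xⱼ)/(xᵢ - xⱼ)

L_0(4.4) = (4.4 - 4)/(3 - 4) × (4.4 - 5)/(3 - 5) = -0.120000
L_1(4.4) = (4.4 - 3)/(4 - 3) × (4.4 - 5)/(4 - 5) = 0.840000
L_2(4.4) = (4.4 - 3)/(5 - 3) × (4.4 - 4)/(5 - 4) = 0.280000

P(4.4) = 14×L_0(4.4) + 7×L_1(4.4) + 9×L_2(4.4)
P(4.4) = 6.720000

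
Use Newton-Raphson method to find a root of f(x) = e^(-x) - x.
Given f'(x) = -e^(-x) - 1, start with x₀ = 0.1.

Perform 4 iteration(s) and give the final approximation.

f(x) = e^(-x) - x
f'(x) = -e^(-x) - 1
x₀ = 0.1

Newton-Raphson formula: x_{n+1} = x_n - f(x_n)/f'(x_n)

Iteration 1:
  f(0.100000) = 0.804837
  f'(0.100000) = -1.904837
  x_1 = 0.100000 - 0.804837/(-1.904837) = 0.522523
Iteration 2:
  f(0.522523) = 0.070500
  f'(0.522523) = -1.593023
  x_2 = 0.522523 - 0.070500/(-1.593023) = 0.566778
Iteration 3:
  f(0.566778) = 0.000572
  f'(0.566778) = -1.567350
  x_3 = 0.566778 - 0.000572/(-1.567350) = 0.567143
Iteration 4:
  f(0.567143) = 0.000000
  f'(0.567143) = -1.567143
  x_4 = 0.567143 - 0.000000/(-1.567143) = 0.567143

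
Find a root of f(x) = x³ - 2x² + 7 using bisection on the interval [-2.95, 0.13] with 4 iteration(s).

f(x) = x³ - 2x² + 7
Initial interval: [-2.95, 0.13]

Iteration 1:
  c_1 = (-2.950000 + 0.130000)/2 = -1.410000
  f(c_1) = f(-1.410000) = 0.220579
  f(a) × f(c) < 0, new interval: [-2.950000, -1.410000]
Iteration 2:
  c_2 = (-2.950000 + (-1.410000))/2 = -2.180000
  f(c_2) = f(-2.180000) = -12.865032
  f(a) × f(c) ≥ 0, new interval: [-2.180000, -1.410000]
Iteration 3:
  c_3 = (-2.180000 + (-1.410000))/2 = -1.795000
  f(c_3) = f(-1.795000) = -5.227585
  f(a) × f(c) ≥ 0, new interval: [-1.795000, -1.410000]
Iteration 4:
  c_4 = (-1.795000 + (-1.410000))/2 = -1.602500
  f(c_4) = f(-1.602500) = -2.251243
  f(a) × f(c) ≥ 0, new interval: [-1.602500, -1.410000]

After 4 iteration(s), the approximation is c_4 = -1.602500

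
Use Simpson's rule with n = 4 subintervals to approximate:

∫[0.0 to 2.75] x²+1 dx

f(x) = x²+1
a = 0.0, b = 2.75, n = 4
h = (b - a)/n = 0.687500

Simpson's rule: (h/3)[f(x₀) + 4f(x₁) + 2f(x₂) + ... + f(xₙ)]

x_0 = 0.0000, f(x_0) = 1.000000, coefficient = 1
x_1 = 0.6875, f(x_1) = 1.472656, coefficient = 4
x_2 = 1.3750, f(x_2) = 2.890625, coefficient = 2
x_3 = 2.0625, f(x_3) = 5.253906, coefficient = 4
x_4 = 2.7500, f(x_4) = 8.562500, coefficient = 1

I ≈ (0.687500/3) × 42.250000 = 9.682292
Exact value: 9.682292
Error: 0.000000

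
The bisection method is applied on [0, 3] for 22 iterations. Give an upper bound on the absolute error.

Bisection error bound: |error| ≤ (b-a)/2^n
|error| ≤ (3 - 0)/2^22 = 3/2^22
|error| ≤ 0.0000007153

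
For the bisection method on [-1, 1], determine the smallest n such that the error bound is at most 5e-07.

We need (b-a)/2^n ≤ 5e-07
(1 - (-1))/2^n ≤ 5e-07
2/2^n ≤ 5e-07
2^n ≥ 4000000
n ≥ log₂(4000000) = 21.93
n ≥ 22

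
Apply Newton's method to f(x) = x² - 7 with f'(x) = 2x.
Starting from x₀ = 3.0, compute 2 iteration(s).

f(x) = x² - 7
f'(x) = 2x
x₀ = 3.0

Newton-Raphson formula: x_{n+1} = x_n - f(x_n)/f'(x_n)

Iteration 1:
  f(3.000000) = 2.000000
  f'(3.000000) = 6.000000
  x_1 = 3.000000 - 2.000000/6.000000 = 2.666667
Iteration 2:
  f(2.666667) = 0.111111
  f'(2.666667) = 5.333333
  x_2 = 2.666667 - 0.111111/5.333333 = 2.645833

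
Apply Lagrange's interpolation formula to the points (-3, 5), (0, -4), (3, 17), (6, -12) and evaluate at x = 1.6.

Lagrange interpolation formula:
P(x) = Σ yᵢ × Lᵢ(x)
where Lᵢ(x) = Π_{j≠i} (x - xⱼ)/(xᵢ - xⱼ)

L_0(1.6) = (1.6 - 0)/(-3 - 0) × (1.6 - 3)/(-3 - 3) × (1.6 - 6)/(-3 - 6) = -0.060840
L_1(1.6) = (1.6 - (-3))/(0 - (-3)) × (1.6 - 3)/(0 - 3) × (1.6 - 6)/(0 - 6) = 0.524741
L_2(1.6) = (1.6 - (-3))/(3 - (-3)) × (1.6 - 0)/(3 - 0) × (1.6 - 6)/(3 - 6) = 0.599704
L_3(1.6) = (1.6 - (-3))/(6 - (-3)) × (1.6 - 0)/(6 - 0) × (1.6 - 3)/(6 - 3) = -0.063605

P(1.6) = 5×L_0(1.6) + (-4)×L_1(1.6) + 17×L_2(1.6) + (-12)×L_3(1.6)
P(1.6) = 8.555062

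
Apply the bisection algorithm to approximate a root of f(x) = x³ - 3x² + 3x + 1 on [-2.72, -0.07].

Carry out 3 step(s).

f(x) = x³ - 3x² + 3x + 1
Initial interval: [-2.72, -0.07]

Iteration 1:
  c_1 = (-2.720000 + (-0.070000))/2 = -1.395000
  f(c_1) = f(-1.395000) = -11.737780
  f(a) × f(c) ≥ 0, new interval: [-1.395000, -0.070000]
Iteration 2:
  c_2 = (-1.395000 + (-0.070000))/2 = -0.732500
  f(c_2) = f(-0.732500) = -3.200196
  f(a) × f(c) ≥ 0, new interval: [-0.732500, -0.070000]
Iteration 3:
  c_3 = (-0.732500 + (-0.070000))/2 = -0.401250
  f(c_3) = f(-0.401250) = -0.751357
  f(a) × f(c) ≥ 0, new interval: [-0.401250, -0.070000]

After 3 iteration(s), the approximation is c_3 = -0.401250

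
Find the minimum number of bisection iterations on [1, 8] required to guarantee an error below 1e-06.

We need (b-a)/2^n ≤ 1e-06
(8 - 1)/2^n ≤ 1e-06
7/2^n ≤ 1e-06
2^n ≥ 7000000
n ≥ log₂(7000000) = 22.74
n ≥ 23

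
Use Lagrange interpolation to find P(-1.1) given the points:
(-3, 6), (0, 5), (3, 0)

Lagrange interpolation formula:
P(x) = Σ yᵢ × Lᵢ(x)
where Lᵢ(x) = Π_{j≠i} (x - xⱼ)/(xᵢ - xⱼ)

L_0(-1.1) = (-1.1 - 0)/(-3 - 0) × (-1.1 - 3)/(-3 - 3) = 0.250556
L_1(-1.1) = (-1.1 - (-3))/(0 - (-3)) × (-1.1 - 3)/(0 - 3) = 0.865556
L_2(-1.1) = (-1.1 - (-3))/(3 - (-3)) × (-1.1 - 0)/(3 - 0) = -0.116111

P(-1.1) = 6×L_0(-1.1) + 5×L_1(-1.1) + 0×L_2(-1.1)
P(-1.1) = 5.831111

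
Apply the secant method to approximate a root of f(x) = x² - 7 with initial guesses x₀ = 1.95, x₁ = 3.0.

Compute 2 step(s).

f(x) = x² - 7
x₀ = 1.95, x₁ = 3.0

Secant formula: x_{n+1} = x_n - f(x_n)(x_n - x_{n-1})/(f(x_n) - f(x_{n-1}))

Iteration 1:
  f(1.950000) = -3.197500
  f(3.000000) = 2.000000
  x_2 = 3.000000 - 2.000000×(3.000000 - 1.950000)/(2.000000 - (-3.197500))
       = 2.595960
Iteration 2:
  f(3.000000) = 2.000000
  f(2.595960) = -0.260994
  x_3 = 2.595960 - (-0.260994)×(2.595960 - 3.000000)/(-0.260994 - 2.000000)
       = 2.642599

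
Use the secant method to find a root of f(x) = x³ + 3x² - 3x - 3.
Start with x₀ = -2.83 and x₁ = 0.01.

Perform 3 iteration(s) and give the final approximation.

f(x) = x³ + 3x² - 3x - 3
x₀ = -2.83, x₁ = 0.01

Secant formula: x_{n+1} = x_n - f(x_n)(x_n - x_{n-1})/(f(x_n) - f(x_{n-1}))

Iteration 1:
  f(-2.830000) = 6.851513
  f(0.010000) = -3.029699
  x_2 = 0.010000 - (-3.029699)×(0.010000 - (-2.830000))/(-3.029699 - 6.851513)
       = -0.860778
Iteration 2:
  f(0.010000) = -3.029699
  f(-0.860778) = 1.167368
  x_3 = -0.860778 - 1.167368×(-0.860778 - 0.010000)/(1.167368 - (-3.029699))
       = -0.618581
Iteration 3:
  f(-0.860778) = 1.167368
  f(-0.618581) = -0.233026
  x_4 = -0.618581 - (-0.233026)×(-0.618581 - (-0.860778))/(-0.233026 - 1.167368)
       = -0.658883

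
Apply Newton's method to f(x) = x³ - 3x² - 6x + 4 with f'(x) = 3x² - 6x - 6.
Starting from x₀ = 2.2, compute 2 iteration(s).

f(x) = x³ - 3x² - 6x + 4
f'(x) = 3x² - 6x - 6
x₀ = 2.2

Newton-Raphson formula: x_{n+1} = x_n - f(x_n)/f'(x_n)

Iteration 1:
  f(2.200000) = -13.072000
  f'(2.200000) = -4.680000
  x_1 = 2.200000 - (-13.072000)/(-4.680000) = -0.593162
Iteration 2:
  f(-0.593162) = 6.294750
  f'(-0.593162) = -1.385501
  x_2 = -0.593162 - 6.294750/(-1.385501) = 3.950141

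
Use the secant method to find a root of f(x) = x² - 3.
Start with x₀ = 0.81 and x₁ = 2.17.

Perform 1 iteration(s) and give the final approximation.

f(x) = x² - 3
x₀ = 0.81, x₁ = 2.17

Secant formula: x_{n+1} = x_n - f(x_n)(x_n - x_{n-1})/(f(x_n) - f(x_{n-1}))

Iteration 1:
  f(0.810000) = -2.343900
  f(2.170000) = 1.708900
  x_2 = 2.170000 - 1.708900×(2.170000 - 0.810000)/(1.708900 - (-2.343900))
       = 1.596544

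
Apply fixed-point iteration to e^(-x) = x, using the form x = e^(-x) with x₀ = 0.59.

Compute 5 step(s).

Equation: e^(-x) = x
Fixed-point form: x = e^(-x)
x₀ = 0.59

x_1 = g(0.590000) = 0.554327
x_2 = g(0.554327) = 0.574459
x_3 = g(0.574459) = 0.563010
x_4 = g(0.563010) = 0.569493
x_5 = g(0.569493) = 0.565812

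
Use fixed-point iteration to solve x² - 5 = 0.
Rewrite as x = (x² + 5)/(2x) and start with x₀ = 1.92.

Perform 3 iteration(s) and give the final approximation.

Equation: x² - 5 = 0
Fixed-point form: x = (x² + 5)/(2x)
x₀ = 1.92

x_1 = g(1.920000) = 2.262083
x_2 = g(2.262083) = 2.236218
x_3 = g(2.236218) = 2.236068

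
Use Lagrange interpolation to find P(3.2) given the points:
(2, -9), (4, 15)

Lagrange interpolation formula:
P(x) = Σ yᵢ × Lᵢ(x)
where Lᵢ(x) = Π_{j≠i} (x - xⱼ)/(xᵢ - xⱼ)

L_0(3.2) = (3.2 - 4)/(2 - 4) = 0.400000
L_1(3.2) = (3.2 - 2)/(4 - 2) = 0.600000

P(3.2) = (-9)×L_0(3.2) + 15×L_1(3.2)
P(3.2) = 5.400000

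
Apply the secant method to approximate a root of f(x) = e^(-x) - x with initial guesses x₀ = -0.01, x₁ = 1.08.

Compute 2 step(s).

f(x) = e^(-x) - x
x₀ = -0.01, x₁ = 1.08

Secant formula: x_{n+1} = x_n - f(x_n)(x_n - x_{n-1})/(f(x_n) - f(x_{n-1}))

Iteration 1:
  f(-0.010000) = 1.020050
  f(1.080000) = -0.740404
  x_2 = 1.080000 - (-0.740404)×(1.080000 - (-0.010000))/(-0.740404 - 1.020050)
       = 0.621572
Iteration 2:
  f(1.080000) = -0.740404
  f(0.621572) = -0.084473
  x_3 = 0.621572 - (-0.084473)×(0.621572 - 1.080000)/(-0.084473 - (-0.740404))
       = 0.562534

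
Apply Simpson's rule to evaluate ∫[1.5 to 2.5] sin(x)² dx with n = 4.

f(x) = sin(x)²
a = 1.5, b = 2.5, n = 4
h = (b - a)/n = 0.250000

Simpson's rule: (h/3)[f(x₀) + 4f(x₁) + 2f(x₂) + ... + f(xₙ)]

x_0 = 1.5000, f(x_0) = 0.994996, coefficient = 1
x_1 = 1.7500, f(x_1) = 0.968228, coefficient = 4
x_2 = 2.0000, f(x_2) = 0.826822, coefficient = 2
x_3 = 2.2500, f(x_3) = 0.605398, coefficient = 4
x_4 = 2.5000, f(x_4) = 0.358169, coefficient = 1

I ≈ (0.250000/3) × 9.301314 = 0.775109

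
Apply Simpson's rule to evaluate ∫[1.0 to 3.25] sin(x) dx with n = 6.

f(x) = sin(x)
a = 1.0, b = 3.25, n = 6
h = (b - a)/n = 0.375000

Simpson's rule: (h/3)[f(x₀) + 4f(x₁) + 2f(x₂) + ... + f(xₙ)]

x_0 = 1.0000, f(x_0) = 0.841471, coefficient = 1
x_1 = 1.3750, f(x_1) = 0.980893, coefficient = 4
x_2 = 1.7500, f(x_2) = 0.983986, coefficient = 2
x_3 = 2.1250, f(x_3) = 0.850320, coefficient = 4
x_4 = 2.5000, f(x_4) = 0.598472, coefficient = 2
x_5 = 2.8750, f(x_5) = 0.263446, coefficient = 4
x_6 = 3.2500, f(x_6) = -0.108195, coefficient = 1

I ≈ (0.375000/3) × 12.276827 = 1.534603
Exact value: 1.534432
Error: 0.000171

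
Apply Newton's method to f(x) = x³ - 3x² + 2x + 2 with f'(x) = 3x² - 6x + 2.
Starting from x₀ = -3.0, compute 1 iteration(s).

f(x) = x³ - 3x² + 2x + 2
f'(x) = 3x² - 6x + 2
x₀ = -3.0

Newton-Raphson formula: x_{n+1} = x_n - f(x_n)/f'(x_n)

Iteration 1:
  f(-3.000000) = -58.000000
  f'(-3.000000) = 47.000000
  x_1 = -3.000000 - (-58.000000)/47.000000 = -1.765957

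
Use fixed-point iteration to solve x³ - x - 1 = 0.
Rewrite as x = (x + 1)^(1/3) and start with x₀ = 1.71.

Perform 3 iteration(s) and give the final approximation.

Equation: x³ - x - 1 = 0
Fixed-point form: x = (x + 1)^(1/3)
x₀ = 1.71

x_1 = g(1.710000) = 1.394194
x_2 = g(1.394194) = 1.337785
x_3 = g(1.337785) = 1.327195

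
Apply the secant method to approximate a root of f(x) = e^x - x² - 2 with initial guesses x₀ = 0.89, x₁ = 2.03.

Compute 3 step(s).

f(x) = e^x - x² - 2
x₀ = 0.89, x₁ = 2.03

Secant formula: x_{n+1} = x_n - f(x_n)(x_n - x_{n-1})/(f(x_n) - f(x_{n-1}))

Iteration 1:
  f(0.890000) = -0.356970
  f(2.030000) = 1.493186
  x_2 = 2.030000 - 1.493186×(2.030000 - 0.890000)/(1.493186 - (-0.356970))
       = 1.109952
Iteration 2:
  f(2.030000) = 1.493186
  f(1.109952) = -0.197780
  x_3 = 1.109952 - (-0.197780)×(1.109952 - 2.030000)/(-0.197780 - 1.493186)
       = 1.217564
Iteration 3:
  f(1.109952) = -0.197780
  f(1.217564) = -0.103516
  x_4 = 1.217564 - (-0.103516)×(1.217564 - 1.109952)/(-0.103516 - (-0.197780))
       = 1.335736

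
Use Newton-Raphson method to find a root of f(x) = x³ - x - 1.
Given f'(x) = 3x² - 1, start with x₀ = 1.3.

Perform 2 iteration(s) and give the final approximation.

f(x) = x³ - x - 1
f'(x) = 3x² - 1
x₀ = 1.3

Newton-Raphson formula: x_{n+1} = x_n - f(x_n)/f'(x_n)

Iteration 1:
  f(1.300000) = -0.103000
  f'(1.300000) = 4.070000
  x_1 = 1.300000 - (-0.103000)/4.070000 = 1.325307
Iteration 2:
  f(1.325307) = 0.002514
  f'(1.325307) = 4.269317
  x_2 = 1.325307 - 0.002514/4.269317 = 1.324718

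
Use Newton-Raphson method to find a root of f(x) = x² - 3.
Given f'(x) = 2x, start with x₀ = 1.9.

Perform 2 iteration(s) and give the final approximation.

f(x) = x² - 3
f'(x) = 2x
x₀ = 1.9

Newton-Raphson formula: x_{n+1} = x_n - f(x_n)/f'(x_n)

Iteration 1:
  f(1.900000) = 0.610000
  f'(1.900000) = 3.800000
  x_1 = 1.900000 - 0.610000/3.800000 = 1.739474
Iteration 2:
  f(1.739474) = 0.025769
  f'(1.739474) = 3.478947
  x_2 = 1.739474 - 0.025769/3.478947 = 1.732067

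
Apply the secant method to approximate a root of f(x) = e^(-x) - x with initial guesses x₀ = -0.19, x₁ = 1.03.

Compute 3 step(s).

f(x) = e^(-x) - x
x₀ = -0.19, x₁ = 1.03

Secant formula: x_{n+1} = x_n - f(x_n)(x_n - x_{n-1})/(f(x_n) - f(x_{n-1}))

Iteration 1:
  f(-0.190000) = 1.399250
  f(1.030000) = -0.672993
  x_2 = 1.030000 - (-0.672993)×(1.030000 - (-0.190000))/(-0.672993 - 1.399250)
       = 0.633786
Iteration 2:
  f(1.030000) = -0.672993
  f(0.633786) = -0.103207
  x_3 = 0.633786 - (-0.103207)×(0.633786 - 1.030000)/(-0.103207 - (-0.672993))
       = 0.562019
Iteration 3:
  f(0.633786) = -0.103207
  f(0.562019) = 0.008038
  x_4 = 0.562019 - 0.008038×(0.562019 - 0.633786)/(0.008038 - (-0.103207))
       = 0.567205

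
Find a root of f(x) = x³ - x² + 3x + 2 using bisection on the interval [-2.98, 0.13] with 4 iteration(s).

f(x) = x³ - x² + 3x + 2
Initial interval: [-2.98, 0.13]

Iteration 1:
  c_1 = (-2.980000 + 0.130000)/2 = -1.425000
  f(c_1) = f(-1.425000) = -7.199266
  f(a) × f(c) ≥ 0, new interval: [-1.425000, 0.130000]
Iteration 2:
  c_2 = (-1.425000 + 0.130000)/2 = -0.647500
  f(c_2) = f(-0.647500) = -0.633225
  f(a) × f(c) ≥ 0, new interval: [-0.647500, 0.130000]
Iteration 3:
  c_3 = (-0.647500 + 0.130000)/2 = -0.258750
  f(c_3) = f(-0.258750) = 1.139475
  f(a) × f(c) < 0, new interval: [-0.647500, -0.258750]
Iteration 4:
  c_4 = (-0.647500 + (-0.258750))/2 = -0.453125
  f(c_4) = f(-0.453125) = 0.342266
  f(a) × f(c) < 0, new interval: [-0.647500, -0.453125]

After 4 iteration(s), the approximation is c_4 = -0.453125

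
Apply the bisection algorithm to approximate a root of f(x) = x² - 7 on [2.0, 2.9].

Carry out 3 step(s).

f(x) = x² - 7
Initial interval: [2.0, 2.9]

Iteration 1:
  c_1 = (2.000000 + 2.900000)/2 = 2.450000
  f(c_1) = f(2.450000) = -0.997500
  f(a) × f(c) ≥ 0, new interval: [2.450000, 2.900000]
Iteration 2:
  c_2 = (2.450000 + 2.900000)/2 = 2.675000
  f(c_2) = f(2.675000) = 0.155625
  f(a) × f(c) < 0, new interval: [2.450000, 2.675000]
Iteration 3:
  c_3 = (2.450000 + 2.675000)/2 = 2.562500
  f(c_3) = f(2.562500) = -0.433594
  f(a) × f(c) ≥ 0, new interval: [2.562500, 2.675000]

After 3 iteration(s), the approximation is c_3 = 2.562500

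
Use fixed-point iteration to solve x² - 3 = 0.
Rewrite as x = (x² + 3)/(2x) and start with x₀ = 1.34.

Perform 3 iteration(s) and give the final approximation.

Equation: x² - 3 = 0
Fixed-point form: x = (x² + 3)/(2x)
x₀ = 1.34

x_1 = g(1.340000) = 1.789403
x_2 = g(1.789403) = 1.732970
x_3 = g(1.732970) = 1.732051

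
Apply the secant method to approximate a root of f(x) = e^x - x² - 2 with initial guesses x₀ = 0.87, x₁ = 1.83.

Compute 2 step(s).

f(x) = e^x - x² - 2
x₀ = 0.87, x₁ = 1.83

Secant formula: x_{n+1} = x_n - f(x_n)(x_n - x_{n-1})/(f(x_n) - f(x_{n-1}))

Iteration 1:
  f(0.870000) = -0.369989
  f(1.830000) = 0.884987
  x_2 = 1.830000 - 0.884987×(1.830000 - 0.870000)/(0.884987 - (-0.369989))
       = 1.153025
Iteration 2:
  f(1.830000) = 0.884987
  f(1.153025) = -0.161706
  x_3 = 1.153025 - (-0.161706)×(1.153025 - 1.830000)/(-0.161706 - 0.884987)
       = 1.257612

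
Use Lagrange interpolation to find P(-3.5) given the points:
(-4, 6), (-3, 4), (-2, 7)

Lagrange interpolation formula:
P(x) = Σ yᵢ × Lᵢ(x)
where Lᵢ(x) = Π_{j≠i} (x - xⱼ)/(xᵢ - xⱼ)

L_0(-3.5) = (-3.5 - (-3))/(-4 - (-3)) × (-3.5 - (-2))/(-4 - (-2)) = 0.375000
L_1(-3.5) = (-3.5 - (-4))/(-3 - (-4)) × (-3.5 - (-2))/(-3 - (-2)) = 0.750000
L_2(-3.5) = (-3.5 - (-4))/(-2 - (-4)) × (-3.5 - (-3))/(-2 - (-3)) = -0.125000

P(-3.5) = 6×L_0(-3.5) + 4×L_1(-3.5) + 7×L_2(-3.5)
P(-3.5) = 4.375000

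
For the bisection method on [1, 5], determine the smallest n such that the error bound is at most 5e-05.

We need (b-a)/2^n ≤ 5e-05
(5 - 1)/2^n ≤ 5e-05
4/2^n ≤ 5e-05
2^n ≥ 80000
n ≥ log₂(80000) = 16.29
n ≥ 17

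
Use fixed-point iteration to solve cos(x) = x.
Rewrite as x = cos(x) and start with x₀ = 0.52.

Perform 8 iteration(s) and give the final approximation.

Equation: cos(x) = x
Fixed-point form: x = cos(x)
x₀ = 0.52

x_1 = g(0.520000) = 0.867819
x_2 = g(0.867819) = 0.646492
x_3 = g(0.646492) = 0.798202
x_4 = g(0.798202) = 0.697995
x_5 = g(0.697995) = 0.766132
x_6 = g(0.766132) = 0.720598
x_7 = g(0.720598) = 0.751411
x_8 = g(0.751411) = 0.730726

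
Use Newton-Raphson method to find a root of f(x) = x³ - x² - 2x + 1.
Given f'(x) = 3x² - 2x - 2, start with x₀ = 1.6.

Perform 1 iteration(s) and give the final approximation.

f(x) = x³ - x² - 2x + 1
f'(x) = 3x² - 2x - 2
x₀ = 1.6

Newton-Raphson formula: x_{n+1} = x_n - f(x_n)/f'(x_n)

Iteration 1:
  f(1.600000) = -0.664000
  f'(1.600000) = 2.480000
  x_1 = 1.600000 - (-0.664000)/2.480000 = 1.867742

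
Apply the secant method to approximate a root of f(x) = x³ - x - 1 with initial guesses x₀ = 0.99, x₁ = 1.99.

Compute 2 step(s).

f(x) = x³ - x - 1
x₀ = 0.99, x₁ = 1.99

Secant formula: x_{n+1} = x_n - f(x_n)(x_n - x_{n-1})/(f(x_n) - f(x_{n-1}))

Iteration 1:
  f(0.990000) = -1.019701
  f(1.990000) = 4.890599
  x_2 = 1.990000 - 4.890599×(1.990000 - 0.990000)/(4.890599 - (-1.019701))
       = 1.162529
Iteration 2:
  f(1.990000) = 4.890599
  f(1.162529) = -0.591400
  x_3 = 1.162529 - (-0.591400)×(1.162529 - 1.990000)/(-0.591400 - 4.890599)
       = 1.251797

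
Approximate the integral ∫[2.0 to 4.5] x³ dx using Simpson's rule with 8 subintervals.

f(x) = x³
a = 2.0, b = 4.5, n = 8
h = (b - a)/n = 0.312500

Simpson's rule: (h/3)[f(x₀) + 4f(x₁) + 2f(x₂) + ... + f(xₙ)]

x_0 = 2.0000, f(x_0) = 8.000000, coefficient = 1
x_1 = 2.3125, f(x_1) = 12.366455, coefficient = 4
x_2 = 2.6250, f(x_2) = 18.087891, coefficient = 2
x_3 = 2.9375, f(x_3) = 25.347412, coefficient = 4
x_4 = 3.2500, f(x_4) = 34.328125, coefficient = 2
x_5 = 3.5625, f(x_5) = 45.213135, coefficient = 4
x_6 = 3.8750, f(x_6) = 58.185547, coefficient = 2
x_7 = 4.1875, f(x_7) = 73.428467, coefficient = 4
x_8 = 4.5000, f(x_8) = 91.125000, coefficient = 1

I ≈ (0.312500/3) × 945.750000 = 98.515625
Exact value: 98.515625
Error: 0.000000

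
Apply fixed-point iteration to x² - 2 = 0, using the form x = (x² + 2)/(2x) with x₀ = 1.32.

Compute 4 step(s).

Equation: x² - 2 = 0
Fixed-point form: x = (x² + 2)/(2x)
x₀ = 1.32

x_1 = g(1.320000) = 1.417576
x_2 = g(1.417576) = 1.414218
x_3 = g(1.414218) = 1.414214
x_4 = g(1.414214) = 1.414214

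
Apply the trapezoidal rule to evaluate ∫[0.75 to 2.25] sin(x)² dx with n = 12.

f(x) = sin(x)²
a = 0.75, b = 2.25, n = 12
h = (b - a)/n = 0.125000

Trapezoidal rule: (h/2)[f(x₀) + 2f(x₁) + 2f(x₂) + ... + f(xₙ)]

x_0 = 0.7500, f(x_0) = 0.464631, coefficient = 1
x_1 = 0.8750, f(x_1) = 0.589123, coefficient = 2
x_2 = 1.0000, f(x_2) = 0.708073, coefficient = 2
x_3 = 1.1250, f(x_3) = 0.814087, coefficient = 2
x_4 = 1.2500, f(x_4) = 0.900572, coefficient = 2
x_5 = 1.3750, f(x_5) = 0.962151, coefficient = 2
x_6 = 1.5000, f(x_6) = 0.994996, coefficient = 2
x_7 = 1.6250, f(x_7) = 0.997065, coefficient = 2
x_8 = 1.7500, f(x_8) = 0.968228, coefficient = 2
x_9 = 1.8750, f(x_9) = 0.910280, coefficient = 2
x_10 = 2.0000, f(x_10) = 0.826822, coefficient = 2
x_11 = 2.1250, f(x_11) = 0.723044, coefficient = 2
x_12 = 2.2500, f(x_12) = 0.605398, coefficient = 1

I ≈ (0.125000/2) × 19.858911 = 1.241182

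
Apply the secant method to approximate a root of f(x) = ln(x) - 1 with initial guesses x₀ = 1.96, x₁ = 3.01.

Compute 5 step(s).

f(x) = ln(x) - 1
x₀ = 1.96, x₁ = 3.01

Secant formula: x_{n+1} = x_n - f(x_n)(x_n - x_{n-1})/(f(x_n) - f(x_{n-1}))

Iteration 1:
  f(1.960000) = -0.327056
  f(3.010000) = 0.101940
  x_2 = 3.010000 - 0.101940×(3.010000 - 1.960000)/(0.101940 - (-0.327056))
       = 2.760494
Iteration 2:
  f(3.010000) = 0.101940
  f(2.760494) = 0.015410
  x_3 = 2.760494 - 0.015410×(2.760494 - 3.010000)/(0.015410 - 0.101940)
       = 2.716061
Iteration 3:
  f(2.760494) = 0.015410
  f(2.716061) = -0.000817
  x_4 = 2.716061 - (-0.000817)×(2.716061 - 2.760494)/(-0.000817 - 0.015410)
       = 2.718299
Iteration 4:
  f(2.716061) = -0.000817
  f(2.718299) = 0.000006
  x_5 = 2.718299 - 0.000006×(2.718299 - 2.716061)/(0.000006 - (-0.000817))
       = 2.718282
Iteration 5:
  f(2.718299) = 0.000006
  f(2.718282) = 0.000000
  x_6 = 2.718282 - 0.000000×(2.718282 - 2.718299)/(0.000000 - 0.000006)
       = 2.718282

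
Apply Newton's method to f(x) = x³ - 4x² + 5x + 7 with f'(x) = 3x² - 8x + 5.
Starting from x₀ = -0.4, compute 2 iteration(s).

f(x) = x³ - 4x² + 5x + 7
f'(x) = 3x² - 8x + 5
x₀ = -0.4

Newton-Raphson formula: x_{n+1} = x_n - f(x_n)/f'(x_n)

Iteration 1:
  f(-0.400000) = 4.296000
  f'(-0.400000) = 8.680000
  x_1 = -0.400000 - 4.296000/8.680000 = -0.894931
Iteration 2:
  f(-0.894931) = -1.395011
  f'(-0.894931) = 14.562151
  x_2 = -0.894931 - (-1.395011)/14.562151 = -0.799134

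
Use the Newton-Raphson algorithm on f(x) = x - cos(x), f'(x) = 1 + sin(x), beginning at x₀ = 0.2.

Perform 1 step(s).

f(x) = x - cos(x)
f'(x) = 1 + sin(x)
x₀ = 0.2

Newton-Raphson formula: x_{n+1} = x_n - f(x_n)/f'(x_n)

Iteration 1:
  f(0.200000) = -0.780067
  f'(0.200000) = 1.198669
  x_1 = 0.200000 - (-0.780067)/1.198669 = 0.850777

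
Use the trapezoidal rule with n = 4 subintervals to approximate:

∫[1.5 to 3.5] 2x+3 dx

f(x) = 2x+3
a = 1.5, b = 3.5, n = 4
h = (b - a)/n = 0.500000

Trapezoidal rule: (h/2)[f(x₀) + 2f(x₁) + 2f(x₂) + ... + f(xₙ)]

x_0 = 1.5000, f(x_0) = 6.000000, coefficient = 1
x_1 = 2.0000, f(x_1) = 7.000000, coefficient = 2
x_2 = 2.5000, f(x_2) = 8.000000, coefficient = 2
x_3 = 3.0000, f(x_3) = 9.000000, coefficient = 2
x_4 = 3.5000, f(x_4) = 10.000000, coefficient = 1

I ≈ (0.500000/2) × 64.000000 = 16.000000
Exact value: 16.000000
Error: 0.000000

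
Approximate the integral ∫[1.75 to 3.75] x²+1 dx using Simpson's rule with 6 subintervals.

f(x) = x²+1
a = 1.75, b = 3.75, n = 6
h = (b - a)/n = 0.333333

Simpson's rule: (h/3)[f(x₀) + 4f(x₁) + 2f(x₂) + ... + f(xₙ)]

x_0 = 1.7500, f(x_0) = 4.062500, coefficient = 1
x_1 = 2.0833, f(x_1) = 5.340278, coefficient = 4
x_2 = 2.4167, f(x_2) = 6.840278, coefficient = 2
x_3 = 2.7500, f(x_3) = 8.562500, coefficient = 4
x_4 = 3.0833, f(x_4) = 10.506944, coefficient = 2
x_5 = 3.4167, f(x_5) = 12.673611, coefficient = 4
x_6 = 3.7500, f(x_6) = 15.062500, coefficient = 1

I ≈ (0.333333/3) × 160.125000 = 17.791667
Exact value: 17.791667
Error: 0.000000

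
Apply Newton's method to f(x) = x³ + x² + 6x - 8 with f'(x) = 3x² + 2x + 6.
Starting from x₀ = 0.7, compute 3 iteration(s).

f(x) = x³ + x² + 6x - 8
f'(x) = 3x² + 2x + 6
x₀ = 0.7

Newton-Raphson formula: x_{n+1} = x_n - f(x_n)/f'(x_n)

Iteration 1:
  f(0.700000) = -2.967000
  f'(0.700000) = 8.870000
  x_1 = 0.700000 - (-2.967000)/8.870000 = 1.034498
Iteration 2:
  f(1.034498) = 0.384283
  f'(1.034498) = 11.279557
  x_2 = 1.034498 - 0.384283/11.279557 = 1.000429
Iteration 3:
  f(1.000429) = 0.004723
  f'(1.000429) = 11.003435
  x_3 = 1.000429 - 0.004723/11.003435 = 1.000000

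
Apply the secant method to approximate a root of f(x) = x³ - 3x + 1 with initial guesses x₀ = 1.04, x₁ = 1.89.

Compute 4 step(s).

f(x) = x³ - 3x + 1
x₀ = 1.04, x₁ = 1.89

Secant formula: x_{n+1} = x_n - f(x_n)(x_n - x_{n-1})/(f(x_n) - f(x_{n-1}))

Iteration 1:
  f(1.040000) = -0.995136
  f(1.890000) = 2.081269
  x_2 = 1.890000 - 2.081269×(1.890000 - 1.040000)/(2.081269 - (-0.995136))
       = 1.314953
Iteration 2:
  f(1.890000) = 2.081269
  f(1.314953) = -0.671173
  x_3 = 1.314953 - (-0.671173)×(1.314953 - 1.890000)/(-0.671173 - 2.081269)
       = 1.455176
Iteration 3:
  f(1.314953) = -0.671173
  f(1.455176) = -0.284139
  x_4 = 1.455176 - (-0.284139)×(1.455176 - 1.314953)/(-0.284139 - (-0.671173))
       = 1.558120
Iteration 4:
  f(1.455176) = -0.284139
  f(1.558120) = 0.108348
  x_5 = 1.558120 - 0.108348×(1.558120 - 1.455176)/(0.108348 - (-0.284139))
       = 1.529702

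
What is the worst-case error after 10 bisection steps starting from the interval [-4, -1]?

Bisection error bound: |error| ≤ (b-a)/2^n
|error| ≤ (-1 - (-4))/2^10 = 3/2^10
|error| ≤ 0.0029296875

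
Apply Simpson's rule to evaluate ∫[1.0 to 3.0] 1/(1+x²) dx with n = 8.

f(x) = 1/(1+x²)
a = 1.0, b = 3.0, n = 8
h = (b - a)/n = 0.250000

Simpson's rule: (h/3)[f(x₀) + 4f(x₁) + 2f(x₂) + ... + f(xₙ)]

x_0 = 1.0000, f(x_0) = 0.500000, coefficient = 1
x_1 = 1.2500, f(x_1) = 0.390244, coefficient = 4
x_2 = 1.5000, f(x_2) = 0.307692, coefficient = 2
x_3 = 1.7500, f(x_3) = 0.246154, coefficient = 4
x_4 = 2.0000, f(x_4) = 0.200000, coefficient = 2
x_5 = 2.2500, f(x_5) = 0.164948, coefficient = 4
x_6 = 2.5000, f(x_6) = 0.137931, coefficient = 2
x_7 = 2.7500, f(x_7) = 0.116788, coefficient = 4
x_8 = 3.0000, f(x_8) = 0.100000, coefficient = 1

I ≈ (0.250000/3) × 5.563785 = 0.463649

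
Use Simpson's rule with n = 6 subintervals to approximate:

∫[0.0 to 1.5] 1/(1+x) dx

f(x) = 1/(1+x)
a = 0.0, b = 1.5, n = 6
h = (b - a)/n = 0.250000

Simpson's rule: (h/3)[f(x₀) + 4f(x₁) + 2f(x₂) + ... + f(xₙ)]

x_0 = 0.0000, f(x_0) = 1.000000, coefficient = 1
x_1 = 0.2500, f(x_1) = 0.800000, coefficient = 4
x_2 = 0.5000, f(x_2) = 0.666667, coefficient = 2
x_3 = 0.7500, f(x_3) = 0.571429, coefficient = 4
x_4 = 1.0000, f(x_4) = 0.500000, coefficient = 2
x_5 = 1.2500, f(x_5) = 0.444444, coefficient = 4
x_6 = 1.5000, f(x_6) = 0.400000, coefficient = 1

I ≈ (0.250000/3) × 10.996825 = 0.916402
Exact value: 0.916291
Error: 0.000111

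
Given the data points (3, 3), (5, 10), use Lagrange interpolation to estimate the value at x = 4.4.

Lagrange interpolation formula:
P(x) = Σ yᵢ × Lᵢ(x)
where Lᵢ(x) = Π_{j≠i} (x - xⱼ)/(xᵢ - xⱼ)

L_0(4.4) = (4.4 - 5)/(3 - 5) = 0.300000
L_1(4.4) = (4.4 - 3)/(5 - 3) = 0.700000

P(4.4) = 3×L_0(4.4) + 10×L_1(4.4)
P(4.4) = 7.900000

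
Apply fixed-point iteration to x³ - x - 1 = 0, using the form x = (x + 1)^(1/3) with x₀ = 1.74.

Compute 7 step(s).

Equation: x³ - x - 1 = 0
Fixed-point form: x = (x + 1)^(1/3)
x₀ = 1.74

x_1 = g(1.740000) = 1.399319
x_2 = g(1.399319) = 1.338739
x_3 = g(1.338739) = 1.327376
x_4 = g(1.327376) = 1.325223
x_5 = g(1.325223) = 1.324814
x_6 = g(1.324814) = 1.324736
x_7 = g(1.324736) = 1.324721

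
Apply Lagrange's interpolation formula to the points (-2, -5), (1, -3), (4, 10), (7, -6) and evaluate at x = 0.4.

Lagrange interpolation formula:
P(x) = Σ yᵢ × Lᵢ(x)
where Lᵢ(x) = Π_{j≠i} (x - xⱼ)/(xᵢ - xⱼ)

L_0(0.4) = (0.4 - 1)/(-2 - 1) × (0.4 - 4)/(-2 - 4) × (0.4 - 7)/(-2 - 7) = 0.088000
L_1(0.4) = (0.4 - (-2))/(1 - (-2)) × (0.4 - 4)/(1 - 4) × (0.4 - 7)/(1 - 7) = 1.056000
L_2(0.4) = (0.4 - (-2))/(4 - (-2)) × (0.4 - 1)/(4 - 1) × (0.4 - 7)/(4 - 7) = -0.176000
L_3(0.4) = (0.4 - (-2))/(7 - (-2)) × (0.4 - 1)/(7 - 1) × (0.4 - 4)/(7 - 4) = 0.032000

P(0.4) = (-5)×L_0(0.4) + (-3)×L_1(0.4) + 10×L_2(0.4) + (-6)×L_3(0.4)
P(0.4) = -5.560000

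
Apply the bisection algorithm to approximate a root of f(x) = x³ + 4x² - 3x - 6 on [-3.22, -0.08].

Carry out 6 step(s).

f(x) = x³ + 4x² - 3x - 6
Initial interval: [-3.22, -0.08]

Iteration 1:
  c_1 = (-3.220000 + (-0.080000))/2 = -1.650000
  f(c_1) = f(-1.650000) = 5.347875
  f(a) × f(c) ≥ 0, new interval: [-1.650000, -0.080000]
Iteration 2:
  c_2 = (-1.650000 + (-0.080000))/2 = -0.865000
  f(c_2) = f(-0.865000) = -1.059315
  f(a) × f(c) < 0, new interval: [-1.650000, -0.865000]
Iteration 3:
  c_3 = (-1.650000 + (-0.865000))/2 = -1.257500
  f(c_3) = f(-1.257500) = 2.109232
  f(a) × f(c) ≥ 0, new interval: [-1.257500, -0.865000]
Iteration 4:
  c_4 = (-1.257500 + (-0.865000))/2 = -1.061250
  f(c_4) = f(-1.061250) = 0.493522
  f(a) × f(c) ≥ 0, new interval: [-1.061250, -0.865000]
Iteration 5:
  c_5 = (-1.061250 + (-0.865000))/2 = -0.963125
  f(c_5) = f(-0.963125) = -0.293590
  f(a) × f(c) < 0, new interval: [-1.061250, -0.963125]
Iteration 6:
  c_6 = (-1.061250 + (-0.963125))/2 = -1.012188
  f(c_6) = f(-1.012188) = 0.097647
  f(a) × f(c) ≥ 0, new interval: [-1.012188, -0.963125]

After 6 iteration(s), the approximation is c_6 = -1.012188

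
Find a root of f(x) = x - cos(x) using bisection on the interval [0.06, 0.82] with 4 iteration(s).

f(x) = x - cos(x)
Initial interval: [0.06, 0.82]

Iteration 1:
  c_1 = (0.060000 + 0.820000)/2 = 0.440000
  f(c_1) = f(0.440000) = -0.464752
  f(a) × f(c) ≥ 0, new interval: [0.440000, 0.820000]
Iteration 2:
  c_2 = (0.440000 + 0.820000)/2 = 0.630000
  f(c_2) = f(0.630000) = -0.178028
  f(a) × f(c) ≥ 0, new interval: [0.630000, 0.820000]
Iteration 3:
  c_3 = (0.630000 + 0.820000)/2 = 0.725000
  f(c_3) = f(0.725000) = -0.023499
  f(a) × f(c) ≥ 0, new interval: [0.725000, 0.820000]
Iteration 4:
  c_4 = (0.725000 + 0.820000)/2 = 0.772500
  f(c_4) = f(0.772500) = 0.056332
  f(a) × f(c) < 0, new interval: [0.725000, 0.772500]

After 4 iteration(s), the approximation is c_4 = 0.772500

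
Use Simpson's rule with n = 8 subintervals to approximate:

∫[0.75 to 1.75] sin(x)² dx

f(x) = sin(x)²
a = 0.75, b = 1.75, n = 8
h = (b - a)/n = 0.125000

Simpson's rule: (h/3)[f(x₀) + 4f(x₁) + 2f(x₂) + ... + f(xₙ)]

x_0 = 0.7500, f(x_0) = 0.464631, coefficient = 1
x_1 = 0.8750, f(x_1) = 0.589123, coefficient = 4
x_2 = 1.0000, f(x_2) = 0.708073, coefficient = 2
x_3 = 1.1250, f(x_3) = 0.814087, coefficient = 4
x_4 = 1.2500, f(x_4) = 0.900572, coefficient = 2
x_5 = 1.3750, f(x_5) = 0.962151, coefficient = 4
x_6 = 1.5000, f(x_6) = 0.994996, coefficient = 2
x_7 = 1.6250, f(x_7) = 0.997065, coefficient = 4
x_8 = 1.7500, f(x_8) = 0.968228, coefficient = 1

I ≈ (0.125000/3) × 20.089846 = 0.837077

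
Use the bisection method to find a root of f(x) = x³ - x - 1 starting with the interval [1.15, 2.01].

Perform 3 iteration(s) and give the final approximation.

f(x) = x³ - x - 1
Initial interval: [1.15, 2.01]

Iteration 1:
  c_1 = (1.150000 + 2.010000)/2 = 1.580000
  f(c_1) = f(1.580000) = 1.364312
  f(a) × f(c) < 0, new interval: [1.150000, 1.580000]
Iteration 2:
  c_2 = (1.150000 + 1.580000)/2 = 1.365000
  f(c_2) = f(1.365000) = 0.178302
  f(a) × f(c) < 0, new interval: [1.150000, 1.365000]
Iteration 3:
  c_3 = (1.150000 + 1.365000)/2 = 1.257500
  f(c_3) = f(1.257500) = -0.269007
  f(a) × f(c) ≥ 0, new interval: [1.257500, 1.365000]

After 3 iteration(s), the approximation is c_3 = 1.257500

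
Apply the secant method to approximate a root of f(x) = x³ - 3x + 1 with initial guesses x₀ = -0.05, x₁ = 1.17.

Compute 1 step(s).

f(x) = x³ - 3x + 1
x₀ = -0.05, x₁ = 1.17

Secant formula: x_{n+1} = x_n - f(x_n)(x_n - x_{n-1})/(f(x_n) - f(x_{n-1}))

Iteration 1:
  f(-0.050000) = 1.149875
  f(1.170000) = -0.908387
  x_2 = 1.170000 - (-0.908387)×(1.170000 - (-0.050000))/(-0.908387 - 1.149875)
       = 0.631569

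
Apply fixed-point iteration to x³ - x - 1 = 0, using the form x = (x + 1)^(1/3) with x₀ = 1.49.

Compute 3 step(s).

Equation: x³ - x - 1 = 0
Fixed-point form: x = (x + 1)^(1/3)
x₀ = 1.49

x_1 = g(1.490000) = 1.355397
x_2 = g(1.355397) = 1.330520
x_3 = g(1.330520) = 1.325819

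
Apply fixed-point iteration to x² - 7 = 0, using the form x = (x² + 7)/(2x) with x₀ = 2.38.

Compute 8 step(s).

Equation: x² - 7 = 0
Fixed-point form: x = (x² + 7)/(2x)
x₀ = 2.38

x_1 = g(2.380000) = 2.660588
x_2 = g(2.660588) = 2.645793
x_3 = g(2.645793) = 2.645751
x_4 = g(2.645751) = 2.645751
x_5 = g(2.645751) = 2.645751
x_6 = g(2.645751) = 2.645751
x_7 = g(2.645751) = 2.645751
x_8 = g(2.645751) = 2.645751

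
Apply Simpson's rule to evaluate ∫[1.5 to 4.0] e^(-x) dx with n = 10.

f(x) = e^(-x)
a = 1.5, b = 4.0, n = 10
h = (b - a)/n = 0.250000

Simpson's rule: (h/3)[f(x₀) + 4f(x₁) + 2f(x₂) + ... + f(xₙ)]

x_0 = 1.5000, f(x_0) = 0.223130, coefficient = 1
x_1 = 1.7500, f(x_1) = 0.173774, coefficient = 4
x_2 = 2.0000, f(x_2) = 0.135335, coefficient = 2
x_3 = 2.2500, f(x_3) = 0.105399, coefficient = 4
x_4 = 2.5000, f(x_4) = 0.082085, coefficient = 2
x_5 = 2.7500, f(x_5) = 0.063928, coefficient = 4
x_6 = 3.0000, f(x_6) = 0.049787, coefficient = 2
x_7 = 3.2500, f(x_7) = 0.038774, coefficient = 4
x_8 = 3.5000, f(x_8) = 0.030197, coefficient = 2
x_9 = 3.7500, f(x_9) = 0.023518, coefficient = 4
x_10 = 4.0000, f(x_10) = 0.018316, coefficient = 1

I ≈ (0.250000/3) × 2.457827 = 0.204819
Exact value: 0.204815
Error: 0.000004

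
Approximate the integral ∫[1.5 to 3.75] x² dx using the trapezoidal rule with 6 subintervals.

f(x) = x²
a = 1.5, b = 3.75, n = 6
h = (b - a)/n = 0.375000

Trapezoidal rule: (h/2)[f(x₀) + 2f(x₁) + 2f(x₂) + ... + f(xₙ)]

x_0 = 1.5000, f(x_0) = 2.250000, coefficient = 1
x_1 = 1.8750, f(x_1) = 3.515625, coefficient = 2
x_2 = 2.2500, f(x_2) = 5.062500, coefficient = 2
x_3 = 2.6250, f(x_3) = 6.890625, coefficient = 2
x_4 = 3.0000, f(x_4) = 9.000000, coefficient = 2
x_5 = 3.3750, f(x_5) = 11.390625, coefficient = 2
x_6 = 3.7500, f(x_6) = 14.062500, coefficient = 1

I ≈ (0.375000/2) × 88.031250 = 16.505859
Exact value: 16.453125
Error: 0.052734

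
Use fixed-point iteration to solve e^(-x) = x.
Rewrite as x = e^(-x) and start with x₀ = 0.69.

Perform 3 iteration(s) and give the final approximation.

Equation: e^(-x) = x
Fixed-point form: x = e^(-x)
x₀ = 0.69

x_1 = g(0.690000) = 0.501576
x_2 = g(0.501576) = 0.605575
x_3 = g(0.605575) = 0.545760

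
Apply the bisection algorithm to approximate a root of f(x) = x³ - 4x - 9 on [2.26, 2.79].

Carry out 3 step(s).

f(x) = x³ - 4x - 9
Initial interval: [2.26, 2.79]

Iteration 1:
  c_1 = (2.260000 + 2.790000)/2 = 2.525000
  f(c_1) = f(2.525000) = -3.001547
  f(a) × f(c) ≥ 0, new interval: [2.525000, 2.790000]
Iteration 2:
  c_2 = (2.525000 + 2.790000)/2 = 2.657500
  f(c_2) = f(2.657500) = -0.861921
  f(a) × f(c) ≥ 0, new interval: [2.657500, 2.790000]
Iteration 3:
  c_3 = (2.657500 + 2.790000)/2 = 2.723750
  f(c_3) = f(2.723750) = 0.311995
  f(a) × f(c) < 0, new interval: [2.657500, 2.723750]

After 3 iteration(s), the approximation is c_3 = 2.723750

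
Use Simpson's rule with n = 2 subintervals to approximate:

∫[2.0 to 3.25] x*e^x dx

f(x) = x*e^x
a = 2.0, b = 3.25, n = 2
h = (b - a)/n = 0.625000

Simpson's rule: (h/3)[f(x₀) + 4f(x₁) + 2f(x₂) + ... + f(xₙ)]

x_0 = 2.0000, f(x_0) = 14.778112, coefficient = 1
x_1 = 2.6250, f(x_1) = 36.237007, coefficient = 4
x_2 = 3.2500, f(x_2) = 83.818605, coefficient = 1

I ≈ (0.625000/3) × 243.544746 = 50.738489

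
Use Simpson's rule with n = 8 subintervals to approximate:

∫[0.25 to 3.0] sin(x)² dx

f(x) = sin(x)²
a = 0.25, b = 3.0, n = 8
h = (b - a)/n = 0.343750

Simpson's rule: (h/3)[f(x₀) + 4f(x₁) + 2f(x₂) + ... + f(xₙ)]

x_0 = 0.2500, f(x_0) = 0.061209, coefficient = 1
x_1 = 0.5938, f(x_1) = 0.313010, coefficient = 4
x_2 = 0.9375, f(x_2) = 0.649767, coefficient = 2
x_3 = 1.2812, f(x_3) = 0.918480, coefficient = 4
x_4 = 1.6250, f(x_4) = 0.997065, coefficient = 2
x_5 = 1.9688, f(x_5) = 0.849818, coefficient = 4
x_6 = 2.3125, f(x_6) = 0.543639, coefficient = 2
x_7 = 2.6562, f(x_7) = 0.217633, coefficient = 4
x_8 = 3.0000, f(x_8) = 0.019915, coefficient = 1

I ≈ (0.343750/3) × 13.657830 = 1.564960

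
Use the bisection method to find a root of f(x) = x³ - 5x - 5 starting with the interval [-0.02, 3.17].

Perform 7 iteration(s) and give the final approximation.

f(x) = x³ - 5x - 5
Initial interval: [-0.02, 3.17]

Iteration 1:
  c_1 = (-0.020000 + 3.170000)/2 = 1.575000
  f(c_1) = f(1.575000) = -8.968016
  f(a) × f(c) ≥ 0, new interval: [1.575000, 3.170000]
Iteration 2:
  c_2 = (1.575000 + 3.170000)/2 = 2.372500
  f(c_2) = f(2.372500) = -3.508276
  f(a) × f(c) ≥ 0, new interval: [2.372500, 3.170000]
Iteration 3:
  c_3 = (2.372500 + 3.170000)/2 = 2.771250
  f(c_3) = f(2.771250) = 2.426469
  f(a) × f(c) < 0, new interval: [2.372500, 2.771250]
Iteration 4:
  c_4 = (2.372500 + 2.771250)/2 = 2.571875
  f(c_4) = f(2.571875) = -0.847602
  f(a) × f(c) ≥ 0, new interval: [2.571875, 2.771250]
Iteration 5:
  c_5 = (2.571875 + 2.771250)/2 = 2.671563
  f(c_5) = f(2.671563) = 0.709787
  f(a) × f(c) < 0, new interval: [2.571875, 2.671563]
Iteration 6:
  c_6 = (2.571875 + 2.671563)/2 = 2.621719
  f(c_6) = f(2.621719) = -0.088448
  f(a) × f(c) ≥ 0, new interval: [2.621719, 2.671563]
Iteration 7:
  c_7 = (2.621719 + 2.671563)/2 = 2.646641
  f(c_7) = f(2.646641) = 0.305738
  f(a) × f(c) < 0, new interval: [2.621719, 2.646641]

After 7 iteration(s), the approximation is c_7 = 2.646641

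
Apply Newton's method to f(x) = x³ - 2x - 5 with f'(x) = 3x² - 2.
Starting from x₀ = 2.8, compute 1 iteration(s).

f(x) = x³ - 2x - 5
f'(x) = 3x² - 2
x₀ = 2.8

Newton-Raphson formula: x_{n+1} = x_n - f(x_n)/f'(x_n)

Iteration 1:
  f(2.800000) = 11.352000
  f'(2.800000) = 21.520000
  x_1 = 2.800000 - 11.352000/21.520000 = 2.272491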